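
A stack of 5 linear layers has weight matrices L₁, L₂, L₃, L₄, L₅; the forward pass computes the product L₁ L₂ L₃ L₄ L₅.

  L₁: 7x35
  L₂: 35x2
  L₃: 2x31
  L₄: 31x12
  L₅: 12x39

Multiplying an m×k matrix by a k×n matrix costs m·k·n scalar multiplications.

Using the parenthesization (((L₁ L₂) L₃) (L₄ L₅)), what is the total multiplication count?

23895

(L₁ L₂): 7×35 by 35×2 → 7×2, cost 7·35·2 = 490
((L₁ L₂) L₃): 7×2 by 2×31 → 7×31, cost 7·2·31 = 434; cumulative 924
(L₄ L₅): 31×12 by 12×39 → 31×39, cost 31·12·39 = 14508
(((L₁ L₂) L₃) (L₄ L₅)): 7×31 by 31×39 → 7×39, cost 7·31·39 = 8463; cumulative 23895
Total: 23895 scalar multiplications.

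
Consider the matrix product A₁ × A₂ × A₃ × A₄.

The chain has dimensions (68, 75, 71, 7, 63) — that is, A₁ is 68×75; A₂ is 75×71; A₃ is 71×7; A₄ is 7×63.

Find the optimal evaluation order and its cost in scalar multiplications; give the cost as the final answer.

Adjacent pairs: A₁A₂ = 68·75·71 = 362100; A₂A₃ = 75·71·7 = 37275; A₃A₄ = 71·7·63 = 31311.
Length 3: A₁..A₃: k=1: 0+37275+68·75·7=72975; k=2: 362100+0+68·71·7=395896 → min 72975 | A₂..A₄: k=2: 0+31311+75·71·63=366786; k=3: 37275+0+75·7·63=70350 → min 70350.
Length 4: A₁..A₄: k=1: 0+70350+68·75·63=391650; k=2: 362100+31311+68·71·63=697575; k=3: 72975+0+68·7·63=102963 → min 102963.
Optimal parenthesization: ((A₁ × (A₂ × A₃)) × A₄) with cost 102963.

102963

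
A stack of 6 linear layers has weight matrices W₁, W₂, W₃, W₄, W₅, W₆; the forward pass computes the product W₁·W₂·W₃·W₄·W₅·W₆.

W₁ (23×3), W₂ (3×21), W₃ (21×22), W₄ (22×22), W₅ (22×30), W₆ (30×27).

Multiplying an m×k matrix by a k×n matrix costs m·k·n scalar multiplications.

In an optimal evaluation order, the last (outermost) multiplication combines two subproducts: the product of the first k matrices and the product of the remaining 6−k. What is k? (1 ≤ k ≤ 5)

Adjacent pairs: W₁W₂ = 23·3·21 = 1449; W₂W₃ = 3·21·22 = 1386; W₃W₄ = 21·22·22 = 10164; W₄W₅ = 22·22·30 = 14520; W₅W₆ = 22·30·27 = 17820.
Length 3: W₁..W₃: k=1: 0+1386+23·3·22=2904; k=2: 1449+0+23·21·22=12075 → min 2904 | W₂..W₄: k=2: 0+10164+3·21·22=11550; k=3: 1386+0+3·22·22=2838 → min 2838 | W₃..W₅: k=3: 0+14520+21·22·30=28380; k=4: 10164+0+21·22·30=24024 → min 24024 | W₄..W₆: k=4: 0+17820+22·22·27=30888; k=5: 14520+0+22·30·27=32340 → min 30888.
Length 4: W₁..W₄: k=1: 0+2838+23·3·22=4356; k=2: 1449+10164+23·21·22=22239; k=3: 2904+0+23·22·22=14036 → min 4356 | W₂..W₅: k=2: 0+24024+3·21·30=25914; k=3: 1386+14520+3·22·30=17886; k=4: 2838+0+3·22·30=4818 → min 4818 | W₃..W₆: k=3: 0+30888+21·22·27=43362; k=4: 10164+17820+21·22·27=40458; k=5: 24024+0+21·30·27=41034 → min 40458.
Length 5: W₁..W₅: k=1: 0+4818+23·3·30=6888; k=2: 1449+24024+23·21·30=39963; k=3: 2904+14520+23·22·30=32604; k=4: 4356+0+23·22·30=19536 → min 6888 | W₂..W₆: k=2: 0+40458+3·21·27=42159; k=3: 1386+30888+3·22·27=34056; k=4: 2838+17820+3·22·27=22440; k=5: 4818+0+3·30·27=7248 → min 7248.
Top-level splits: k=1: (W₁..W₁)·(W₂..W₆) → 0+7248+23·3·27 = 9111; k=2: (W₁..W₂)·(W₃..W₆) → 1449+40458+23·21·27 = 54948; k=3: (W₁..W₃)·(W₄..W₆) → 2904+30888+23·22·27 = 47454; k=4: (W₁..W₄)·(W₅..W₆) → 4356+17820+23·22·27 = 35838; k=5: (W₁..W₅)·(W₆..W₆) → 6888+0+23·30·27 = 25518.
Best split is after W₁, i.e. k = 1.

1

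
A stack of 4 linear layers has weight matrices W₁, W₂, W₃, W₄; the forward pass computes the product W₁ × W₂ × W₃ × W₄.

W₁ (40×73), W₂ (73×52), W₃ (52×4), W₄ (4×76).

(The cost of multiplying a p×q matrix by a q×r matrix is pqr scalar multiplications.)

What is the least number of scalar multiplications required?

39024

Adjacent pairs: W₁W₂ = 40·73·52 = 151840; W₂W₃ = 73·52·4 = 15184; W₃W₄ = 52·4·76 = 15808.
Length 3: W₁..W₃: k=1: 0+15184+40·73·4=26864; k=2: 151840+0+40·52·4=160160 → min 26864 | W₂..W₄: k=2: 0+15808+73·52·76=304304; k=3: 15184+0+73·4·76=37376 → min 37376.
Length 4: W₁..W₄: k=1: 0+37376+40·73·76=259296; k=2: 151840+15808+40·52·76=325728; k=3: 26864+0+40·4·76=39024 → min 39024.
Optimal order: ((W₁ × (W₂ × W₃)) × W₄) with cost 39024.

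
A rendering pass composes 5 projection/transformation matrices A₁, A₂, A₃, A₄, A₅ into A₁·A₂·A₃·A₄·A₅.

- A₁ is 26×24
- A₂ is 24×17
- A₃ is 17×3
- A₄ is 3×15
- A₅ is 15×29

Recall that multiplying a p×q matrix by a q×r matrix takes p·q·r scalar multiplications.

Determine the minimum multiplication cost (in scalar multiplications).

6663

Adjacent pairs: A₁A₂ = 26·24·17 = 10608; A₂A₃ = 24·17·3 = 1224; A₃A₄ = 17·3·15 = 765; A₄A₅ = 3·15·29 = 1305.
Length 3: A₁..A₃: k=1: 0+1224+26·24·3=3096; k=2: 10608+0+26·17·3=11934 → min 3096 | A₂..A₄: k=2: 0+765+24·17·15=6885; k=3: 1224+0+24·3·15=2304 → min 2304 | A₃..A₅: k=3: 0+1305+17·3·29=2784; k=4: 765+0+17·15·29=8160 → min 2784.
Length 4: A₁..A₄: k=1: 0+2304+26·24·15=11664; k=2: 10608+765+26·17·15=18003; k=3: 3096+0+26·3·15=4266 → min 4266 | A₂..A₅: k=2: 0+2784+24·17·29=14616; k=3: 1224+1305+24·3·29=4617; k=4: 2304+0+24·15·29=12744 → min 4617.
Length 5: A₁..A₅: k=1: 0+4617+26·24·29=22713; k=2: 10608+2784+26·17·29=26210; k=3: 3096+1305+26·3·29=6663; k=4: 4266+0+26·15·29=15576 → min 6663.
Optimal order: ((A₁·(A₂·A₃))·(A₄·A₅)) with cost 6663.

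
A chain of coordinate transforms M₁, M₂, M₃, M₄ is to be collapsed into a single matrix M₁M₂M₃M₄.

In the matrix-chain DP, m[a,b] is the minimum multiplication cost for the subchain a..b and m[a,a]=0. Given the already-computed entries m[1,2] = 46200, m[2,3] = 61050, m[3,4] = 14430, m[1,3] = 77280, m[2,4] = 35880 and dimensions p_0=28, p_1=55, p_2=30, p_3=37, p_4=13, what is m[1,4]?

55900

m[1,4] = min over k∈[1,3] of m[1,k]+m[k+1,4]+p_{0}·p_k·p_{4}.
k=1: 0 + 35880 + 28·55·13 = 55900; k=2: 46200 + 14430 + 28·30·13 = 71550; k=3: 77280 + 0 + 28·37·13 = 90748.
Minimum: 55900 at k=1.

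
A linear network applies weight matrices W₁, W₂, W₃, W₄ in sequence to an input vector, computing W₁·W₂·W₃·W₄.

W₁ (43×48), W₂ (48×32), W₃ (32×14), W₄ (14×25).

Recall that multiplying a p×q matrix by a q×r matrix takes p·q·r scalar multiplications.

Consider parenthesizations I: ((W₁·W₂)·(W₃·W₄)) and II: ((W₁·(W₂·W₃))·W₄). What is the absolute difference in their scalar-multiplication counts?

Order I = ((W₁·W₂)·(W₃·W₄)): (W₁·W₂): 43×48 by 48×32 → 43×32, cost 43·48·32 = 66048; (W₃·W₄): 32×14 by 14×25 → 32×25, cost 32·14·25 = 11200; ((W₁·W₂)·(W₃·W₄)): 43×32 by 32×25 → 43×25, cost 43·32·25 = 34400; cumulative 111648. Total 111648.
Order II = ((W₁·(W₂·W₃))·W₄): (W₂·W₃): 48×32 by 32×14 → 48×14, cost 48·32·14 = 21504; (W₁·(W₂·W₃)): 43×48 by 48×14 → 43×14, cost 43·48·14 = 28896; cumulative 50400; ((W₁·(W₂·W₃))·W₄): 43×14 by 14×25 → 43×25, cost 43·14·25 = 15050; cumulative 65450. Total 65450.
Difference: |111648 − 65450| = 46198.

46198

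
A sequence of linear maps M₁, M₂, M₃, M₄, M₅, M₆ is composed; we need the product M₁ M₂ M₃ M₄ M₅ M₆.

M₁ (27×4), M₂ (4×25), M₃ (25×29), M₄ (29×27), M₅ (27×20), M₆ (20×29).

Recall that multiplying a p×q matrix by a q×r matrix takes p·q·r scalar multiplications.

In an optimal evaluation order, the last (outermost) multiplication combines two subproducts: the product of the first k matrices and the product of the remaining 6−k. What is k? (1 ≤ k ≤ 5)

1

Adjacent pairs: M₁M₂ = 27·4·25 = 2700; M₂M₃ = 4·25·29 = 2900; M₃M₄ = 25·29·27 = 19575; M₄M₅ = 29·27·20 = 15660; M₅M₆ = 27·20·29 = 15660.
Length 3: M₁..M₃: k=1: 0+2900+27·4·29=6032; k=2: 2700+0+27·25·29=22275 → min 6032 | M₂..M₄: k=2: 0+19575+4·25·27=22275; k=3: 2900+0+4·29·27=6032 → min 6032 | M₃..M₅: k=3: 0+15660+25·29·20=30160; k=4: 19575+0+25·27·20=33075 → min 30160 | M₄..M₆: k=4: 0+15660+29·27·29=38367; k=5: 15660+0+29·20·29=32480 → min 32480.
Length 4: M₁..M₄: k=1: 0+6032+27·4·27=8948; k=2: 2700+19575+27·25·27=40500; k=3: 6032+0+27·29·27=27173 → min 8948 | M₂..M₅: k=2: 0+30160+4·25·20=32160; k=3: 2900+15660+4·29·20=20880; k=4: 6032+0+4·27·20=8192 → min 8192 | M₃..M₆: k=3: 0+32480+25·29·29=53505; k=4: 19575+15660+25·27·29=54810; k=5: 30160+0+25·20·29=44660 → min 44660.
Length 5: M₁..M₅: k=1: 0+8192+27·4·20=10352; k=2: 2700+30160+27·25·20=46360; k=3: 6032+15660+27·29·20=37352; k=4: 8948+0+27·27·20=23528 → min 10352 | M₂..M₆: k=2: 0+44660+4·25·29=47560; k=3: 2900+32480+4·29·29=38744; k=4: 6032+15660+4·27·29=24824; k=5: 8192+0+4·20·29=10512 → min 10512.
Top-level splits: k=1: (M₁..M₁)·(M₂..M₆) → 0+10512+27·4·29 = 13644; k=2: (M₁..M₂)·(M₃..M₆) → 2700+44660+27·25·29 = 66935; k=3: (M₁..M₃)·(M₄..M₆) → 6032+32480+27·29·29 = 61219; k=4: (M₁..M₄)·(M₅..M₆) → 8948+15660+27·27·29 = 45749; k=5: (M₁..M₅)·(M₆..M₆) → 10352+0+27·20·29 = 26012.
Best split is after M₁, i.e. k = 1.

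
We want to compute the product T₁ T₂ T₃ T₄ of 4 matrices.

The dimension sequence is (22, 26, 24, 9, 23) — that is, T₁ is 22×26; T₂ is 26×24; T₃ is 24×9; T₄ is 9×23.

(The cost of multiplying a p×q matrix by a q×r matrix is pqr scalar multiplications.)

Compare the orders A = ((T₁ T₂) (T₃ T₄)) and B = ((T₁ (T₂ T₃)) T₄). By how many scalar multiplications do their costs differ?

15522

Order A = ((T₁ T₂) (T₃ T₄)): (T₁ T₂): 22×26 by 26×24 → 22×24, cost 22·26·24 = 13728; (T₃ T₄): 24×9 by 9×23 → 24×23, cost 24·9·23 = 4968; ((T₁ T₂) (T₃ T₄)): 22×24 by 24×23 → 22×23, cost 22·24·23 = 12144; cumulative 30840. Total 30840.
Order B = ((T₁ (T₂ T₃)) T₄): (T₂ T₃): 26×24 by 24×9 → 26×9, cost 26·24·9 = 5616; (T₁ (T₂ T₃)): 22×26 by 26×9 → 22×9, cost 22·26·9 = 5148; cumulative 10764; ((T₁ (T₂ T₃)) T₄): 22×9 by 9×23 → 22×23, cost 22·9·23 = 4554; cumulative 15318. Total 15318.
Difference: |30840 − 15318| = 15522.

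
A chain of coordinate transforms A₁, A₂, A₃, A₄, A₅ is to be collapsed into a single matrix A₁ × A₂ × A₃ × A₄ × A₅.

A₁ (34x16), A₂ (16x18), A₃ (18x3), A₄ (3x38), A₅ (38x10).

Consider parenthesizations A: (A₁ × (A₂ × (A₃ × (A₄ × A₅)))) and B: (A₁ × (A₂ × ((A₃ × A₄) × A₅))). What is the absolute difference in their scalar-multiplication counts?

7212

Order A = (A₁ × (A₂ × (A₃ × (A₄ × A₅)))): (A₄ × A₅): 3×38 by 38×10 → 3×10, cost 3·38·10 = 1140; (A₃ × (A₄ × A₅)): 18×3 by 3×10 → 18×10, cost 18·3·10 = 540; cumulative 1680; (A₂ × (A₃ × (A₄ × A₅))): 16×18 by 18×10 → 16×10, cost 16·18·10 = 2880; cumulative 4560; (A₁ × (A₂ × (A₃ × (A₄ × A₅)))): 34×16 by 16×10 → 34×10, cost 34·16·10 = 5440; cumulative 10000. Total 10000.
Order B = (A₁ × (A₂ × ((A₃ × A₄) × A₅))): (A₃ × A₄): 18×3 by 3×38 → 18×38, cost 18·3·38 = 2052; ((A₃ × A₄) × A₅): 18×38 by 38×10 → 18×10, cost 18·38·10 = 6840; cumulative 8892; (A₂ × ((A₃ × A₄) × A₅)): 16×18 by 18×10 → 16×10, cost 16·18·10 = 2880; cumulative 11772; (A₁ × (A₂ × ((A₃ × A₄) × A₅))): 34×16 by 16×10 → 34×10, cost 34·16·10 = 5440; cumulative 17212. Total 17212.
Difference: |10000 − 17212| = 7212.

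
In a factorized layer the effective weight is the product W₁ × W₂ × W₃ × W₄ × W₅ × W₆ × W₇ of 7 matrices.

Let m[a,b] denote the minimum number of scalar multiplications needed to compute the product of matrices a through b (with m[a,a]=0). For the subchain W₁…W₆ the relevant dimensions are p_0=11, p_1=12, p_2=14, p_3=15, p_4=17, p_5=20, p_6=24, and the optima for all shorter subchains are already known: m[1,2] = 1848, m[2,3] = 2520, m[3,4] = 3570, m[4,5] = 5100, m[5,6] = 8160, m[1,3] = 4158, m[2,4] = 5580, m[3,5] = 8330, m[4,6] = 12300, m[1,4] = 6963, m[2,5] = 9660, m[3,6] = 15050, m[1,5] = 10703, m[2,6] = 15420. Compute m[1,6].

m[1,6] = min over k∈[1,5] of m[1,k]+m[k+1,6]+p_{0}·p_k·p_{6}.
k=1: 0 + 15420 + 11·12·24 = 18588; k=2: 1848 + 15050 + 11·14·24 = 20594; k=3: 4158 + 12300 + 11·15·24 = 20418; k=4: 6963 + 8160 + 11·17·24 = 19611; k=5: 10703 + 0 + 11·20·24 = 15983.
Minimum: 15983 at k=5.

15983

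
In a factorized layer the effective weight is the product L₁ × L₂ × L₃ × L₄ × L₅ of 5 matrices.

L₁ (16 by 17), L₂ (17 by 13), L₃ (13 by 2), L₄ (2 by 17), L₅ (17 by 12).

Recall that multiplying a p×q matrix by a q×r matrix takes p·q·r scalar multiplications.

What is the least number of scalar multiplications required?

1778

Adjacent pairs: L₁L₂ = 16·17·13 = 3536; L₂L₃ = 17·13·2 = 442; L₃L₄ = 13·2·17 = 442; L₄L₅ = 2·17·12 = 408.
Length 3: L₁..L₃: k=1: 0+442+16·17·2=986; k=2: 3536+0+16·13·2=3952 → min 986 | L₂..L₄: k=2: 0+442+17·13·17=4199; k=3: 442+0+17·2·17=1020 → min 1020 | L₃..L₅: k=3: 0+408+13·2·12=720; k=4: 442+0+13·17·12=3094 → min 720.
Length 4: L₁..L₄: k=1: 0+1020+16·17·17=5644; k=2: 3536+442+16·13·17=7514; k=3: 986+0+16·2·17=1530 → min 1530 | L₂..L₅: k=2: 0+720+17·13·12=3372; k=3: 442+408+17·2·12=1258; k=4: 1020+0+17·17·12=4488 → min 1258.
Length 5: L₁..L₅: k=1: 0+1258+16·17·12=4522; k=2: 3536+720+16·13·12=6752; k=3: 986+408+16·2·12=1778; k=4: 1530+0+16·17·12=4794 → min 1778.
Optimal order: ((L₁ × (L₂ × L₃)) × (L₄ × L₅)) with cost 1778.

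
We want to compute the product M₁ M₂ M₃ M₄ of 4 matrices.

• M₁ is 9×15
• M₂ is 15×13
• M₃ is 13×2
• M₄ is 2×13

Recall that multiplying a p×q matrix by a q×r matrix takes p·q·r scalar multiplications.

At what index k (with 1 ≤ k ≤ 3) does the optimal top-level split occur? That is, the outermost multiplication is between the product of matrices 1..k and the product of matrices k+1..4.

3

Adjacent pairs: M₁M₂ = 9·15·13 = 1755; M₂M₃ = 15·13·2 = 390; M₃M₄ = 13·2·13 = 338.
Length 3: M₁..M₃: k=1: 0+390+9·15·2=660; k=2: 1755+0+9·13·2=1989 → min 660 | M₂..M₄: k=2: 0+338+15·13·13=2873; k=3: 390+0+15·2·13=780 → min 780.
Top-level splits: k=1: (M₁..M₁)·(M₂..M₄) → 0+780+9·15·13 = 2535; k=2: (M₁..M₂)·(M₃..M₄) → 1755+338+9·13·13 = 3614; k=3: (M₁..M₃)·(M₄..M₄) → 660+0+9·2·13 = 894.
Best split is after M₃, i.e. k = 3.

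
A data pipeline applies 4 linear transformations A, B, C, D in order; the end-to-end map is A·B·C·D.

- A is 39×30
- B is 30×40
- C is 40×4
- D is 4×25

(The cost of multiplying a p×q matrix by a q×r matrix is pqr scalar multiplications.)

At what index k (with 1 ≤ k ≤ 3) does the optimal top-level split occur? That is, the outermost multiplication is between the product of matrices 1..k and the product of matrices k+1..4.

Adjacent pairs: AB = 39·30·40 = 46800; BC = 30·40·4 = 4800; CD = 40·4·25 = 4000.
Length 3: A..C: k=1: 0+4800+39·30·4=9480; k=2: 46800+0+39·40·4=53040 → min 9480 | B..D: k=2: 0+4000+30·40·25=34000; k=3: 4800+0+30·4·25=7800 → min 7800.
Top-level splits: k=1: (A..A)·(B..D) → 0+7800+39·30·25 = 37050; k=2: (A..B)·(C..D) → 46800+4000+39·40·25 = 89800; k=3: (A..C)·(D..D) → 9480+0+39·4·25 = 13380.
Best split is after C, i.e. k = 3.

3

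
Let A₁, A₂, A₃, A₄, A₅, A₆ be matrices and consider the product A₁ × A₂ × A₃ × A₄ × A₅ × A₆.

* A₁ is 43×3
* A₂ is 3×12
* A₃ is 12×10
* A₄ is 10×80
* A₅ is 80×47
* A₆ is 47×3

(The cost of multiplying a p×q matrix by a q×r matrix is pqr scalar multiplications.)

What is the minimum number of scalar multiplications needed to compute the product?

Adjacent pairs: A₁A₂ = 43·3·12 = 1548; A₂A₃ = 3·12·10 = 360; A₃A₄ = 12·10·80 = 9600; A₄A₅ = 10·80·47 = 37600; A₅A₆ = 80·47·3 = 11280.
Length 3: A₁..A₃: k=1: 0+360+43·3·10=1650; k=2: 1548+0+43·12·10=6708 → min 1650 | A₂..A₄: k=2: 0+9600+3·12·80=12480; k=3: 360+0+3·10·80=2760 → min 2760 | A₃..A₅: k=3: 0+37600+12·10·47=43240; k=4: 9600+0+12·80·47=54720 → min 43240 | A₄..A₆: k=4: 0+11280+10·80·3=13680; k=5: 37600+0+10·47·3=39010 → min 13680.
Length 4: A₁..A₄: k=1: 0+2760+43·3·80=13080; k=2: 1548+9600+43·12·80=52428; k=3: 1650+0+43·10·80=36050 → min 13080 | A₂..A₅: k=2: 0+43240+3·12·47=44932; k=3: 360+37600+3·10·47=39370; k=4: 2760+0+3·80·47=14040 → min 14040 | A₃..A₆: k=3: 0+13680+12·10·3=14040; k=4: 9600+11280+12·80·3=23760; k=5: 43240+0+12·47·3=44932 → min 14040.
Length 5: A₁..A₅: k=1: 0+14040+43·3·47=20103; k=2: 1548+43240+43·12·47=69040; k=3: 1650+37600+43·10·47=59460; k=4: 13080+0+43·80·47=174760 → min 20103 | A₂..A₆: k=2: 0+14040+3·12·3=14148; k=3: 360+13680+3·10·3=14130; k=4: 2760+11280+3·80·3=14760; k=5: 14040+0+3·47·3=14463 → min 14130.
Length 6: A₁..A₆: k=1: 0+14130+43·3·3=14517; k=2: 1548+14040+43·12·3=17136; k=3: 1650+13680+43·10·3=16620; k=4: 13080+11280+43·80·3=34680; k=5: 20103+0+43·47·3=26166 → min 14517.
Optimal order: (A₁ × ((A₂ × A₃) × (A₄ × (A₅ × A₆)))) with cost 14517.

14517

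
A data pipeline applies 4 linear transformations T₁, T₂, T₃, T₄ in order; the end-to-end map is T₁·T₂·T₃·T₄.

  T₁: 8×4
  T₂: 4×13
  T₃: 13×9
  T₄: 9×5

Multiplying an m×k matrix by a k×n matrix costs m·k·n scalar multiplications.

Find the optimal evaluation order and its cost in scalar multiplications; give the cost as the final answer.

808

Adjacent pairs: T₁T₂ = 8·4·13 = 416; T₂T₃ = 4·13·9 = 468; T₃T₄ = 13·9·5 = 585.
Length 3: T₁..T₃: k=1: 0+468+8·4·9=756; k=2: 416+0+8·13·9=1352 → min 756 | T₂..T₄: k=2: 0+585+4·13·5=845; k=3: 468+0+4·9·5=648 → min 648.
Length 4: T₁..T₄: k=1: 0+648+8·4·5=808; k=2: 416+585+8·13·5=1521; k=3: 756+0+8·9·5=1116 → min 808.
Optimal parenthesization: (T₁·((T₂·T₃)·T₄)) with cost 808.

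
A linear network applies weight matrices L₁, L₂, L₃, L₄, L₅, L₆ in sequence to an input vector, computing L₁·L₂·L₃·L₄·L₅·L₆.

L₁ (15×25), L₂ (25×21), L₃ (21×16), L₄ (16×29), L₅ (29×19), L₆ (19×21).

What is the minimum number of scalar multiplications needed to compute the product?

32276

Adjacent pairs: L₁L₂ = 15·25·21 = 7875; L₂L₃ = 25·21·16 = 8400; L₃L₄ = 21·16·29 = 9744; L₄L₅ = 16·29·19 = 8816; L₅L₆ = 29·19·21 = 11571.
Length 3: L₁..L₃: k=1: 0+8400+15·25·16=14400; k=2: 7875+0+15·21·16=12915 → min 12915 | L₂..L₄: k=2: 0+9744+25·21·29=24969; k=3: 8400+0+25·16·29=20000 → min 20000 | L₃..L₅: k=3: 0+8816+21·16·19=15200; k=4: 9744+0+21·29·19=21315 → min 15200 | L₄..L₆: k=4: 0+11571+16·29·21=21315; k=5: 8816+0+16·19·21=15200 → min 15200.
Length 4: L₁..L₄: k=1: 0+20000+15·25·29=30875; k=2: 7875+9744+15·21·29=26754; k=3: 12915+0+15·16·29=19875 → min 19875 | L₂..L₅: k=2: 0+15200+25·21·19=25175; k=3: 8400+8816+25·16·19=24816; k=4: 20000+0+25·29·19=33775 → min 24816 | L₃..L₆: k=3: 0+15200+21·16·21=22256; k=4: 9744+11571+21·29·21=34104; k=5: 15200+0+21·19·21=23579 → min 22256.
Length 5: L₁..L₅: k=1: 0+24816+15·25·19=31941; k=2: 7875+15200+15·21·19=29060; k=3: 12915+8816+15·16·19=26291; k=4: 19875+0+15·29·19=28140 → min 26291 | L₂..L₆: k=2: 0+22256+25·21·21=33281; k=3: 8400+15200+25·16·21=32000; k=4: 20000+11571+25·29·21=46796; k=5: 24816+0+25·19·21=34791 → min 32000.
Length 6: L₁..L₆: k=1: 0+32000+15·25·21=39875; k=2: 7875+22256+15·21·21=36746; k=3: 12915+15200+15·16·21=33155; k=4: 19875+11571+15·29·21=40581; k=5: 26291+0+15·19·21=32276 → min 32276.
Optimal order: ((((L₁·L₂)·L₃)·(L₄·L₅))·L₆) with cost 32276.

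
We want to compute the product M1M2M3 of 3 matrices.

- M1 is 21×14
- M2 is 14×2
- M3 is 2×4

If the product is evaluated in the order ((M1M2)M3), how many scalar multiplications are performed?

(M1M2): 21×14 by 14×2 → 21×2, cost 21·14·2 = 588
((M1M2)M3): 21×2 by 2×4 → 21×4, cost 21·2·4 = 168; cumulative 756
Total: 756 scalar multiplications.

756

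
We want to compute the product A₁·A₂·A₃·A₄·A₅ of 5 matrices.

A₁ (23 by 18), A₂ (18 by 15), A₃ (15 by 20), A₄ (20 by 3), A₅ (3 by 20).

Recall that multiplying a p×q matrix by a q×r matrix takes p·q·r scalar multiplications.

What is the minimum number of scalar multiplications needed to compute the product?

4332

Adjacent pairs: A₁A₂ = 23·18·15 = 6210; A₂A₃ = 18·15·20 = 5400; A₃A₄ = 15·20·3 = 900; A₄A₅ = 20·3·20 = 1200.
Length 3: A₁..A₃: k=1: 0+5400+23·18·20=13680; k=2: 6210+0+23·15·20=13110 → min 13110 | A₂..A₄: k=2: 0+900+18·15·3=1710; k=3: 5400+0+18·20·3=6480 → min 1710 | A₃..A₅: k=3: 0+1200+15·20·20=7200; k=4: 900+0+15·3·20=1800 → min 1800.
Length 4: A₁..A₄: k=1: 0+1710+23·18·3=2952; k=2: 6210+900+23·15·3=8145; k=3: 13110+0+23·20·3=14490 → min 2952 | A₂..A₅: k=2: 0+1800+18·15·20=7200; k=3: 5400+1200+18·20·20=13800; k=4: 1710+0+18·3·20=2790 → min 2790.
Length 5: A₁..A₅: k=1: 0+2790+23·18·20=11070; k=2: 6210+1800+23·15·20=14910; k=3: 13110+1200+23·20·20=23510; k=4: 2952+0+23·3·20=4332 → min 4332.
Optimal order: ((A₁·(A₂·(A₃·A₄)))·A₅) with cost 4332.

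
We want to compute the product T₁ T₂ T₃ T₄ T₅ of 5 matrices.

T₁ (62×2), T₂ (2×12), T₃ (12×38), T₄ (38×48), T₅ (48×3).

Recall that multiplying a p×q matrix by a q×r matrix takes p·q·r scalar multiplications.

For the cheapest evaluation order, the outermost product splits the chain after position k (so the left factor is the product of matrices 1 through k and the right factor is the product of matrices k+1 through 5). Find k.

Adjacent pairs: T₁T₂ = 62·2·12 = 1488; T₂T₃ = 2·12·38 = 912; T₃T₄ = 12·38·48 = 21888; T₄T₅ = 38·48·3 = 5472.
Length 3: T₁..T₃: k=1: 0+912+62·2·38=5624; k=2: 1488+0+62·12·38=29760 → min 5624 | T₂..T₄: k=2: 0+21888+2·12·48=23040; k=3: 912+0+2·38·48=4560 → min 4560 | T₃..T₅: k=3: 0+5472+12·38·3=6840; k=4: 21888+0+12·48·3=23616 → min 6840.
Length 4: T₁..T₄: k=1: 0+4560+62·2·48=10512; k=2: 1488+21888+62·12·48=59088; k=3: 5624+0+62·38·48=118712 → min 10512 | T₂..T₅: k=2: 0+6840+2·12·3=6912; k=3: 912+5472+2·38·3=6612; k=4: 4560+0+2·48·3=4848 → min 4848.
Top-level splits: k=1: (T₁..T₁)·(T₂..T₅) → 0+4848+62·2·3 = 5220; k=2: (T₁..T₂)·(T₃..T₅) → 1488+6840+62·12·3 = 10560; k=3: (T₁..T₃)·(T₄..T₅) → 5624+5472+62·38·3 = 18164; k=4: (T₁..T₄)·(T₅..T₅) → 10512+0+62·48·3 = 19440.
Best split is after T₁, i.e. k = 1.

1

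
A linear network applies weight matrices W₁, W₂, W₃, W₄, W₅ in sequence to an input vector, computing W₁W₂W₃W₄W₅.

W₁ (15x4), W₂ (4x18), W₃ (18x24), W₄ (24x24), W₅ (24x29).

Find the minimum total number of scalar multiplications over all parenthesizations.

8556

Adjacent pairs: W₁W₂ = 15·4·18 = 1080; W₂W₃ = 4·18·24 = 1728; W₃W₄ = 18·24·24 = 10368; W₄W₅ = 24·24·29 = 16704.
Length 3: W₁..W₃: k=1: 0+1728+15·4·24=3168; k=2: 1080+0+15·18·24=7560 → min 3168 | W₂..W₄: k=2: 0+10368+4·18·24=12096; k=3: 1728+0+4·24·24=4032 → min 4032 | W₃..W₅: k=3: 0+16704+18·24·29=29232; k=4: 10368+0+18·24·29=22896 → min 22896.
Length 4: W₁..W₄: k=1: 0+4032+15·4·24=5472; k=2: 1080+10368+15·18·24=17928; k=3: 3168+0+15·24·24=11808 → min 5472 | W₂..W₅: k=2: 0+22896+4·18·29=24984; k=3: 1728+16704+4·24·29=21216; k=4: 4032+0+4·24·29=6816 → min 6816.
Length 5: W₁..W₅: k=1: 0+6816+15·4·29=8556; k=2: 1080+22896+15·18·29=31806; k=3: 3168+16704+15·24·29=30312; k=4: 5472+0+15·24·29=15912 → min 8556.
Optimal order: (W₁(((W₂W₃)W₄)W₅)) with cost 8556.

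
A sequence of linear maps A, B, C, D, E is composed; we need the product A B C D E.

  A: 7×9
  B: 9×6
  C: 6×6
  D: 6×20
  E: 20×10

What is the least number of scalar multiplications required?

Adjacent pairs: AB = 7·9·6 = 378; BC = 9·6·6 = 324; CD = 6·6·20 = 720; DE = 6·20·10 = 1200.
Length 3: A..C: k=1: 0+324+7·9·6=702; k=2: 378+0+7·6·6=630 → min 630 | B..D: k=2: 0+720+9·6·20=1800; k=3: 324+0+9·6·20=1404 → min 1404 | C..E: k=3: 0+1200+6·6·10=1560; k=4: 720+0+6·20·10=1920 → min 1560.
Length 4: A..D: k=1: 0+1404+7·9·20=2664; k=2: 378+720+7·6·20=1938; k=3: 630+0+7·6·20=1470 → min 1470 | B..E: k=2: 0+1560+9·6·10=2100; k=3: 324+1200+9·6·10=2064; k=4: 1404+0+9·20·10=3204 → min 2064.
Length 5: A..E: k=1: 0+2064+7·9·10=2694; k=2: 378+1560+7·6·10=2358; k=3: 630+1200+7·6·10=2250; k=4: 1470+0+7·20·10=2870 → min 2250.
Optimal order: (((A B) C) (D E)) with cost 2250.

2250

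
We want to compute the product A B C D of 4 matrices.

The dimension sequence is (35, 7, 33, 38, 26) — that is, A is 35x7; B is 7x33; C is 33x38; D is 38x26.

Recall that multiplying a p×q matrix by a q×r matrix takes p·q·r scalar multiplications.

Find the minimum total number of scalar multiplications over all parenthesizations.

22064

Adjacent pairs: AB = 35·7·33 = 8085; BC = 7·33·38 = 8778; CD = 33·38·26 = 32604.
Length 3: A..C: k=1: 0+8778+35·7·38=18088; k=2: 8085+0+35·33·38=51975 → min 18088 | B..D: k=2: 0+32604+7·33·26=38610; k=3: 8778+0+7·38·26=15694 → min 15694.
Length 4: A..D: k=1: 0+15694+35·7·26=22064; k=2: 8085+32604+35·33·26=70719; k=3: 18088+0+35·38·26=52668 → min 22064.
Optimal order: (A ((B C) D)) with cost 22064.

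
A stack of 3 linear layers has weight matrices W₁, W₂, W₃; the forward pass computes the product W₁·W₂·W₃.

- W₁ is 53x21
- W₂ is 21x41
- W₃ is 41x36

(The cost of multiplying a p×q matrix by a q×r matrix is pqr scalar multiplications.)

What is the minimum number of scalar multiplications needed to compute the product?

71064

Order (W₁·(W₂·W₃)): (W₂·W₃): 21×41 by 41×36 → 21×36, cost 21·41·36 = 30996; (W₁·(W₂·W₃)): 53×21 by 21×36 → 53×36, cost 53·21·36 = 40068; cumulative 71064. Total 71064.
Order ((W₁·W₂)·W₃): (W₁·W₂): 53×21 by 21×41 → 53×41, cost 53·21·41 = 45633; ((W₁·W₂)·W₃): 53×41 by 41×36 → 53×36, cost 53·41·36 = 78228; cumulative 123861. Total 123861.
Minimum: 71064.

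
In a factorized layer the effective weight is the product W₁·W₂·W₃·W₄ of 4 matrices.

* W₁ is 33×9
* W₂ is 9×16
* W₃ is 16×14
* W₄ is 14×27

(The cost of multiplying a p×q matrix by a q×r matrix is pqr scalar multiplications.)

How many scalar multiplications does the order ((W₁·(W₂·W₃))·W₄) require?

18648

(W₂·W₃): 9×16 by 16×14 → 9×14, cost 9·16·14 = 2016
(W₁·(W₂·W₃)): 33×9 by 9×14 → 33×14, cost 33·9·14 = 4158; cumulative 6174
((W₁·(W₂·W₃))·W₄): 33×14 by 14×27 → 33×27, cost 33·14·27 = 12474; cumulative 18648
Total: 18648 scalar multiplications.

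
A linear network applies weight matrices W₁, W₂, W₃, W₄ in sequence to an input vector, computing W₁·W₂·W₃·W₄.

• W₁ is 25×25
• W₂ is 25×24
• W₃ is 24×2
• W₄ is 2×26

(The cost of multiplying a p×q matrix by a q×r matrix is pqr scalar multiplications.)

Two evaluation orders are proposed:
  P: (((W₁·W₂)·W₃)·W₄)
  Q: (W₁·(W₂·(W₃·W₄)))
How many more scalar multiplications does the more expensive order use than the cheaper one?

15598

Order P = (((W₁·W₂)·W₃)·W₄): (W₁·W₂): 25×25 by 25×24 → 25×24, cost 25·25·24 = 15000; ((W₁·W₂)·W₃): 25×24 by 24×2 → 25×2, cost 25·24·2 = 1200; cumulative 16200; (((W₁·W₂)·W₃)·W₄): 25×2 by 2×26 → 25×26, cost 25·2·26 = 1300; cumulative 17500. Total 17500.
Order Q = (W₁·(W₂·(W₃·W₄))): (W₃·W₄): 24×2 by 2×26 → 24×26, cost 24·2·26 = 1248; (W₂·(W₃·W₄)): 25×24 by 24×26 → 25×26, cost 25·24·26 = 15600; cumulative 16848; (W₁·(W₂·(W₃·W₄))): 25×25 by 25×26 → 25×26, cost 25·25·26 = 16250; cumulative 33098. Total 33098.
Difference: |17500 − 33098| = 15598.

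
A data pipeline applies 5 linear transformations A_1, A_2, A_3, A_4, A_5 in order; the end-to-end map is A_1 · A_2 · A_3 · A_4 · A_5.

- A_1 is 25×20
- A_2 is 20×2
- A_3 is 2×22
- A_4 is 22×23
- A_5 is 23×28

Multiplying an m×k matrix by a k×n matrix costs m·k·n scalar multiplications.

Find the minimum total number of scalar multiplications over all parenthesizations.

4700

Adjacent pairs: A_1A_2 = 25·20·2 = 1000; A_2A_3 = 20·2·22 = 880; A_3A_4 = 2·22·23 = 1012; A_4A_5 = 22·23·28 = 14168.
Length 3: A_1..A_3: k=1: 0+880+25·20·22=11880; k=2: 1000+0+25·2·22=2100 → min 2100 | A_2..A_4: k=2: 0+1012+20·2·23=1932; k=3: 880+0+20·22·23=11000 → min 1932 | A_3..A_5: k=3: 0+14168+2·22·28=15400; k=4: 1012+0+2·23·28=2300 → min 2300.
Length 4: A_1..A_4: k=1: 0+1932+25·20·23=13432; k=2: 1000+1012+25·2·23=3162; k=3: 2100+0+25·22·23=14750 → min 3162 | A_2..A_5: k=2: 0+2300+20·2·28=3420; k=3: 880+14168+20·22·28=27368; k=4: 1932+0+20·23·28=14812 → min 3420.
Length 5: A_1..A_5: k=1: 0+3420+25·20·28=17420; k=2: 1000+2300+25·2·28=4700; k=3: 2100+14168+25·22·28=31668; k=4: 3162+0+25·23·28=19262 → min 4700.
Optimal order: ((A_1 · A_2) · ((A_3 · A_4) · A_5)) with cost 4700.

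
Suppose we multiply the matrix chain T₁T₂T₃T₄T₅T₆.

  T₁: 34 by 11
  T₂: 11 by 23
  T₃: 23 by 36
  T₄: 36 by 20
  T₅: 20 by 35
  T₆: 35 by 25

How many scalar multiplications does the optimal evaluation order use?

43703

Adjacent pairs: T₁T₂ = 34·11·23 = 8602; T₂T₃ = 11·23·36 = 9108; T₃T₄ = 23·36·20 = 16560; T₄T₅ = 36·20·35 = 25200; T₅T₆ = 20·35·25 = 17500.
Length 3: T₁..T₃: k=1: 0+9108+34·11·36=22572; k=2: 8602+0+34·23·36=36754 → min 22572 | T₂..T₄: k=2: 0+16560+11·23·20=21620; k=3: 9108+0+11·36·20=17028 → min 17028 | T₃..T₅: k=3: 0+25200+23·36·35=54180; k=4: 16560+0+23·20·35=32660 → min 32660 | T₄..T₆: k=4: 0+17500+36·20·25=35500; k=5: 25200+0+36·35·25=56700 → min 35500.
Length 4: T₁..T₄: k=1: 0+17028+34·11·20=24508; k=2: 8602+16560+34·23·20=40802; k=3: 22572+0+34·36·20=47052 → min 24508 | T₂..T₅: k=2: 0+32660+11·23·35=41515; k=3: 9108+25200+11·36·35=48168; k=4: 17028+0+11·20·35=24728 → min 24728 | T₃..T₆: k=3: 0+35500+23·36·25=56200; k=4: 16560+17500+23·20·25=45560; k=5: 32660+0+23·35·25=52785 → min 45560.
Length 5: T₁..T₅: k=1: 0+24728+34·11·35=37818; k=2: 8602+32660+34·23·35=68632; k=3: 22572+25200+34·36·35=90612; k=4: 24508+0+34·20·35=48308 → min 37818 | T₂..T₆: k=2: 0+45560+11·23·25=51885; k=3: 9108+35500+11·36·25=54508; k=4: 17028+17500+11·20·25=40028; k=5: 24728+0+11·35·25=34353 → min 34353.
Length 6: T₁..T₆: k=1: 0+34353+34·11·25=43703; k=2: 8602+45560+34·23·25=73712; k=3: 22572+35500+34·36·25=88672; k=4: 24508+17500+34·20·25=59008; k=5: 37818+0+34·35·25=67568 → min 43703.
Optimal order: (T₁((((T₂T₃)T₄)T₅)T₆)) with cost 43703.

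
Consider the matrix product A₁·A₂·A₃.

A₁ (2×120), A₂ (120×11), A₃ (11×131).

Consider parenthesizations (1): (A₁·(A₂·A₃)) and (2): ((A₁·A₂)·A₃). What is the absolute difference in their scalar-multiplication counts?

Order (1) = (A₁·(A₂·A₃)): (A₂·A₃): 120×11 by 11×131 → 120×131, cost 120·11·131 = 172920; (A₁·(A₂·A₃)): 2×120 by 120×131 → 2×131, cost 2·120·131 = 31440; cumulative 204360. Total 204360.
Order (2) = ((A₁·A₂)·A₃): (A₁·A₂): 2×120 by 120×11 → 2×11, cost 2·120·11 = 2640; ((A₁·A₂)·A₃): 2×11 by 11×131 → 2×131, cost 2·11·131 = 2882; cumulative 5522. Total 5522.
Difference: |204360 − 5522| = 198838.

198838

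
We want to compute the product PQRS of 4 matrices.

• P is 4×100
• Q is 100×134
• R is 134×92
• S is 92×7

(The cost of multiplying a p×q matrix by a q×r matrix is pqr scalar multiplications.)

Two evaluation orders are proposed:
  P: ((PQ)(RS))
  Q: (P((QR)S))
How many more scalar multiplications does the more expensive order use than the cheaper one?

Order P = ((PQ)(RS)): (PQ): 4×100 by 100×134 → 4×134, cost 4·100·134 = 53600; (RS): 134×92 by 92×7 → 134×7, cost 134·92·7 = 86296; ((PQ)(RS)): 4×134 by 134×7 → 4×7, cost 4·134·7 = 3752; cumulative 143648. Total 143648.
Order Q = (P((QR)S)): (QR): 100×134 by 134×92 → 100×92, cost 100·134·92 = 1232800; ((QR)S): 100×92 by 92×7 → 100×7, cost 100·92·7 = 64400; cumulative 1297200; (P((QR)S)): 4×100 by 100×7 → 4×7, cost 4·100·7 = 2800; cumulative 1300000. Total 1300000.
Difference: |143648 − 1300000| = 1156352.

1156352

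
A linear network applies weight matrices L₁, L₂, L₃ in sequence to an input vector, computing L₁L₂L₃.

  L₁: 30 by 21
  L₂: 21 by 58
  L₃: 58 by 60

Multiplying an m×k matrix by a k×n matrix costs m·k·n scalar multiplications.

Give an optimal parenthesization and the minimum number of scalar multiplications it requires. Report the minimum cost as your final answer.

(L₁(L₂L₃)): cost 110880.
((L₁L₂)L₃): cost 140940.
Optimal: (L₁(L₂L₃)) with cost 110880.

110880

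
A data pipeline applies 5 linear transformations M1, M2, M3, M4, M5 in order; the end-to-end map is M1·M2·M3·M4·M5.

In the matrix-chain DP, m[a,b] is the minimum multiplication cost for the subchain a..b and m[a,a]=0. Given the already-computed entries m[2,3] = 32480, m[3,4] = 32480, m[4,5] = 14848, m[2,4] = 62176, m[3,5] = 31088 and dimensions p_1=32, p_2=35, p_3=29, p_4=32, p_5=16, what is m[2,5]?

49008

m[2,5] = min over k∈[2,4] of m[2,k]+m[k+1,5]+p_{1}·p_k·p_{5}.
k=2: 0 + 31088 + 32·35·16 = 49008; k=3: 32480 + 14848 + 32·29·16 = 62176; k=4: 62176 + 0 + 32·32·16 = 78560.
Minimum: 49008 at k=2.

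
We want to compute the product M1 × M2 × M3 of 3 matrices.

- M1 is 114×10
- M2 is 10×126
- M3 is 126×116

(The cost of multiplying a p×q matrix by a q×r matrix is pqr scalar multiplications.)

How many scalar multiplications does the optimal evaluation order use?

Order (M1 × (M2 × M3)): (M2 × M3): 10×126 by 126×116 → 10×116, cost 10·126·116 = 146160; (M1 × (M2 × M3)): 114×10 by 10×116 → 114×116, cost 114·10·116 = 132240; cumulative 278400. Total 278400.
Order ((M1 × M2) × M3): (M1 × M2): 114×10 by 10×126 → 114×126, cost 114·10·126 = 143640; ((M1 × M2) × M3): 114×126 by 126×116 → 114×116, cost 114·126·116 = 1666224; cumulative 1809864. Total 1809864.
Minimum: 278400.

278400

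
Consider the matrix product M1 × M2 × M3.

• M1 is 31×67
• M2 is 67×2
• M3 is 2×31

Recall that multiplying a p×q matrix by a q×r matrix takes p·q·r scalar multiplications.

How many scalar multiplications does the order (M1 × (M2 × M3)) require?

68541

(M2 × M3): 67×2 by 2×31 → 67×31, cost 67·2·31 = 4154
(M1 × (M2 × M3)): 31×67 by 67×31 → 31×31, cost 31·67·31 = 64387; cumulative 68541
Total: 68541 scalar multiplications.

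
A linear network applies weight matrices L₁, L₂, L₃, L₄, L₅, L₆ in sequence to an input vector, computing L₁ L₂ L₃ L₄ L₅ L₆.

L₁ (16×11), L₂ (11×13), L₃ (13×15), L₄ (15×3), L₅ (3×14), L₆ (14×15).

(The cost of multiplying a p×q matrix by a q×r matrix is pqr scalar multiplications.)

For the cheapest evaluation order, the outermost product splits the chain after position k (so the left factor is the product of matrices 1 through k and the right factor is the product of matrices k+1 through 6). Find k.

4

Adjacent pairs: L₁L₂ = 16·11·13 = 2288; L₂L₃ = 11·13·15 = 2145; L₃L₄ = 13·15·3 = 585; L₄L₅ = 15·3·14 = 630; L₅L₆ = 3·14·15 = 630.
Length 3: L₁..L₃: k=1: 0+2145+16·11·15=4785; k=2: 2288+0+16·13·15=5408 → min 4785 | L₂..L₄: k=2: 0+585+11·13·3=1014; k=3: 2145+0+11·15·3=2640 → min 1014 | L₃..L₅: k=3: 0+630+13·15·14=3360; k=4: 585+0+13·3·14=1131 → min 1131 | L₄..L₆: k=4: 0+630+15·3·15=1305; k=5: 630+0+15·14·15=3780 → min 1305.
Length 4: L₁..L₄: k=1: 0+1014+16·11·3=1542; k=2: 2288+585+16·13·3=3497; k=3: 4785+0+16·15·3=5505 → min 1542 | L₂..L₅: k=2: 0+1131+11·13·14=3133; k=3: 2145+630+11·15·14=5085; k=4: 1014+0+11·3·14=1476 → min 1476 | L₃..L₆: k=3: 0+1305+13·15·15=4230; k=4: 585+630+13·3·15=1800; k=5: 1131+0+13·14·15=3861 → min 1800.
Length 5: L₁..L₅: k=1: 0+1476+16·11·14=3940; k=2: 2288+1131+16·13·14=6331; k=3: 4785+630+16·15·14=8775; k=4: 1542+0+16·3·14=2214 → min 2214 | L₂..L₆: k=2: 0+1800+11·13·15=3945; k=3: 2145+1305+11·15·15=5925; k=4: 1014+630+11·3·15=2139; k=5: 1476+0+11·14·15=3786 → min 2139.
Top-level splits: k=1: (L₁..L₁)·(L₂..L₆) → 0+2139+16·11·15 = 4779; k=2: (L₁..L₂)·(L₃..L₆) → 2288+1800+16·13·15 = 7208; k=3: (L₁..L₃)·(L₄..L₆) → 4785+1305+16·15·15 = 9690; k=4: (L₁..L₄)·(L₅..L₆) → 1542+630+16·3·15 = 2892; k=5: (L₁..L₅)·(L₆..L₆) → 2214+0+16·14·15 = 5574.
Best split is after L₄, i.e. k = 4.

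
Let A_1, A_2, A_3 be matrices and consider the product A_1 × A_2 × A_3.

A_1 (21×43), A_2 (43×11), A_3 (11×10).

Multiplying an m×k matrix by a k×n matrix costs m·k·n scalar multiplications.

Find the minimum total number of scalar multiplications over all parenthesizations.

12243

Order (A_1 × (A_2 × A_3)): (A_2 × A_3): 43×11 by 11×10 → 43×10, cost 43·11·10 = 4730; (A_1 × (A_2 × A_3)): 21×43 by 43×10 → 21×10, cost 21·43·10 = 9030; cumulative 13760. Total 13760.
Order ((A_1 × A_2) × A_3): (A_1 × A_2): 21×43 by 43×11 → 21×11, cost 21·43·11 = 9933; ((A_1 × A_2) × A_3): 21×11 by 11×10 → 21×10, cost 21·11·10 = 2310; cumulative 12243. Total 12243.
Minimum: 12243.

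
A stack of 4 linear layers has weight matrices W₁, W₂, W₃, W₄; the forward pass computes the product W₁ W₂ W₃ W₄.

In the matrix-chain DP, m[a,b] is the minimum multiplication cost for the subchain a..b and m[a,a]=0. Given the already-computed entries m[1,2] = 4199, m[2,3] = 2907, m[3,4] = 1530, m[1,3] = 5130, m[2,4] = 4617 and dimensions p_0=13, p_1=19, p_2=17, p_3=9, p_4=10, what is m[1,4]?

m[1,4] = min over k∈[1,3] of m[1,k]+m[k+1,4]+p_{0}·p_k·p_{4}.
k=1: 0 + 4617 + 13·19·10 = 7087; k=2: 4199 + 1530 + 13·17·10 = 7939; k=3: 5130 + 0 + 13·9·10 = 6300.
Minimum: 6300 at k=3.

6300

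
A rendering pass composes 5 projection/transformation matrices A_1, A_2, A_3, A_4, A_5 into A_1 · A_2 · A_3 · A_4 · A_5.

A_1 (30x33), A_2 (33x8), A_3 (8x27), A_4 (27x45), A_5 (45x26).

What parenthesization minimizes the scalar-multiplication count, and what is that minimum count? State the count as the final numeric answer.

33240

Adjacent pairs: A_1A_2 = 30·33·8 = 7920; A_2A_3 = 33·8·27 = 7128; A_3A_4 = 8·27·45 = 9720; A_4A_5 = 27·45·26 = 31590.
Length 3: A_1..A_3: k=1: 0+7128+30·33·27=33858; k=2: 7920+0+30·8·27=14400 → min 14400 | A_2..A_4: k=2: 0+9720+33·8·45=21600; k=3: 7128+0+33·27·45=47223 → min 21600 | A_3..A_5: k=3: 0+31590+8·27·26=37206; k=4: 9720+0+8·45·26=19080 → min 19080.
Length 4: A_1..A_4: k=1: 0+21600+30·33·45=66150; k=2: 7920+9720+30·8·45=28440; k=3: 14400+0+30·27·45=50850 → min 28440 | A_2..A_5: k=2: 0+19080+33·8·26=25944; k=3: 7128+31590+33·27·26=61884; k=4: 21600+0+33·45·26=60210 → min 25944.
Length 5: A_1..A_5: k=1: 0+25944+30·33·26=51684; k=2: 7920+19080+30·8·26=33240; k=3: 14400+31590+30·27·26=67050; k=4: 28440+0+30·45·26=63540 → min 33240.
Optimal parenthesization: ((A_1 · A_2) · ((A_3 · A_4) · A_5)) with cost 33240.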